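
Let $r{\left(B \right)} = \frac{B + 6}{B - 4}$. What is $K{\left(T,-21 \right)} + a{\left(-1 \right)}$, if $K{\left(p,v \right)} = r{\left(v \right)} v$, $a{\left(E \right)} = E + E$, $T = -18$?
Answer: $- \frac{73}{5} \approx -14.6$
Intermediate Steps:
$a{\left(E \right)} = 2 E$
$r{\left(B \right)} = \frac{6 + B}{-4 + B}$
$K{\left(p,v \right)} = \frac{v \left(6 + v\right)}{-4 + v}$ ($K{\left(p,v \right)} = \frac{6 + v}{-4 + v} v = \frac{v \left(6 + v\right)}{-4 + v}$)
$K{\left(T,-21 \right)} + a{\left(-1 \right)} = - \frac{21 \left(6 - 21\right)}{-4 - 21} + 2 \left(-1\right) = \left(-21\right) \frac{1}{-25} \left(-15\right) - 2 = \left(-21\right) \left(- \frac{1}{25}\right) \left(-15\right) - 2 = - \frac{63}{5} - 2 = - \frac{73}{5}$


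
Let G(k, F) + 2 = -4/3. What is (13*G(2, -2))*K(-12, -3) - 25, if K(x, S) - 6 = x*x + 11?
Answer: -21005/3 ≈ -7001.7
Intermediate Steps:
G(k, F) = -10/3 (G(k, F) = -2 - 4/3 = -10/3)
K(x, S) = 17 + x² (K(x, S) = 6 + (x*x + 11) = 6 + (x² + 11) = 6 + (11 + x²) = 17 + x²)
(13*G(2, -2))*K(-12, -3) - 25 = (13*(-10/3))*(17 + (-12)²) - 25 = -130*(17 + 144)/3 - 25 = -130/3*161 - 25 = -20930/3 - 25 = -21005/3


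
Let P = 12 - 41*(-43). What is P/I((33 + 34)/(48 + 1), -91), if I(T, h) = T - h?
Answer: 86975/4526 ≈ 19.217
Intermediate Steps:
P = 1775 (P = 12 + 1763 = 1775)
P/I((33 + 34)/(48 + 1), -91) = 1775/((33 + 34)/(48 + 1) - 1*(-91)) = 1775/(67/49 + 91) = 1775/(4526/49) = 1775*(49/4526) = 86975/4526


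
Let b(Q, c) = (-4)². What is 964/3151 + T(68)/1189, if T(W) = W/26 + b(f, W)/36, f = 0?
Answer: 135232990/438345063 ≈ 0.30851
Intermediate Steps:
b(Q, c) = 16
T(W) = 4/9 + W/26 (T(W) = W/26 + 16/36 = W*(1/26) + 16*(1/36) = W/26 + 4/9 = 4/9 + W/26)
964/3151 + T(68)/1189 = 964/3151 + (4/9 + (1/26)*68)/1189 = 964*(1/3151) + (4/9 + 34/13)*(1/1189) = 964/3151 + (358/117)*(1/1189) = 964/3151 + 358/139113 = 135232990/438345063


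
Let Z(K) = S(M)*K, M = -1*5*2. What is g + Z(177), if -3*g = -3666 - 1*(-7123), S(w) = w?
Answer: -8767/3 ≈ -2922.3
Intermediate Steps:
M = -10 (M = -5*2 = -10)
g = -3457/3 (g = -(-3666 - 1*(-7123))/3 = -(-3666 + 7123)/3 = -1/3*3457 = -3457/3 ≈ -1152.3)
Z(K) = -10*K
g + Z(177) = -3457/3 - 10*177 = -3457/3 - 1770 = -8767/3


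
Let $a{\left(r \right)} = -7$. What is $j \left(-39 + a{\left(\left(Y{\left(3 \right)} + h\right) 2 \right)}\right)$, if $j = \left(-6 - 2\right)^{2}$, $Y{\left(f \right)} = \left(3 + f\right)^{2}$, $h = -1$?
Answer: $-2944$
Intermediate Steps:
$j = 64$ ($j = \left(-8\right)^{2} = 64$)
$j \left(-39 + a{\left(\left(Y{\left(3 \right)} + h\right) 2 \right)}\right) = 64 \left(-39 - 7\right) = 64 \left(-46\right) = -2944$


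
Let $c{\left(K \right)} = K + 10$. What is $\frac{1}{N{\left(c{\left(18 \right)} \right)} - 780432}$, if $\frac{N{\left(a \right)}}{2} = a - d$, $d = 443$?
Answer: $- \frac{1}{781262} \approx -1.28 \cdot 10^{-6}$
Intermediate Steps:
$c{\left(K \right)} = 10 + K$
$N{\left(a \right)} = -886 + 2 a$ ($N{\left(a \right)} = 2 \left(a - 443\right) = 2 \left(-443 + a\right) = -886 + 2 a$)
$\frac{1}{N{\left(c{\left(18 \right)} \right)} - 780432} = \frac{1}{\left(-886 + 2 \left(10 + 18\right)\right) - 780432} = \frac{1}{\left(-886 + 2 \cdot 28\right) - 780432} = \frac{1}{\left(-886 + 56\right) - 780432} = \frac{1}{-830 - 780432} = \frac{1}{-781262} = - \frac{1}{781262}$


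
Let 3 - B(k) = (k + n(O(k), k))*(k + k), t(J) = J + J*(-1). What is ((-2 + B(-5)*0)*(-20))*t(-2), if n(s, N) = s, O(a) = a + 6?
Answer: 0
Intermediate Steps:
t(J) = 0 (t(J) = J - J = 0)
O(a) = 6 + a
B(k) = 3 - 2*k*(6 + 2*k) (B(k) = 3 - (k + (6 + k))*(k + k) = 3 - (6 + 2*k)*2*k = 3 - 2*k*(6 + 2*k))
((-2 + B(-5)*0)*(-20))*t(-2) = ((-2 + (3 - 12*(-5) - 4*(-5)**2)*0)*(-20))*0 = ((-2 + (3 + 60 - 4*25)*0)*(-20))*0 = ((-2 + (3 + 60 - 100)*0)*(-20))*0 = ((-2 - 37*0)*(-20))*0 = ((-2 + 0)*(-20))*0 = -2*(-20)*0 = 40*0 = 0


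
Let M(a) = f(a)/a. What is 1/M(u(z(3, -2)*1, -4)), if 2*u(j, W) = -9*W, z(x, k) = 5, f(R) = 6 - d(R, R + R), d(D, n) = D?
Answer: -3/2 ≈ -1.5000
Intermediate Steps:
f(R) = 6 - R
u(j, W) = -9*W/2 (u(j, W) = (-9*W)/2 = -9*W/2)
M(a) = (6 - a)/a
1/M(u(z(3, -2)*1, -4)) = 1/((6 - (-9)*(-4)/2)/((-9/2*(-4)))) = 1/((6 - 1*18)/18) = 1/((6 - 18)/18) = 1/((1/18)*(-12)) = 1/(-2/3) = -3/2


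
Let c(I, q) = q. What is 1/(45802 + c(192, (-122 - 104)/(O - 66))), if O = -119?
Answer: 185/8473596 ≈ 2.1833e-5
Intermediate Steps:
1/(45802 + c(192, (-122 - 104)/(O - 66))) = 1/(45802 + (-122 - 104)/(-119 - 66)) = 1/(45802 - 226/(-185)) = 1/(45802 - 226*(-1/185)) = 1/(45802 + 226/185) = 1/(8473596/185) = 185/8473596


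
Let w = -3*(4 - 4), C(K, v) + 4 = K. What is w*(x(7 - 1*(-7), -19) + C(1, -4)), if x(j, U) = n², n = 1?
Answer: 0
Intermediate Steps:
C(K, v) = -4 + K
x(j, U) = 1 (x(j, U) = 1² = 1)
w = 0 (w = -3*0 = 0)
w*(x(7 - 1*(-7), -19) + C(1, -4)) = 0*(1 + (-4 + 1)) = 0*(1 - 3) = 0*(-2) = 0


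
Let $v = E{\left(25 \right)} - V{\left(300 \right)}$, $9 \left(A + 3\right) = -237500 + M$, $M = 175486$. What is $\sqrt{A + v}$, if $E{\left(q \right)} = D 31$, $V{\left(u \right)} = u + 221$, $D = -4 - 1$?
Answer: $\frac{25 i \sqrt{109}}{3} \approx 87.003 i$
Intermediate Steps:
$D = -5$ ($D = -4 - 1 = -5$)
$V{\left(u \right)} = 221 + u$
$A = - \frac{62041}{9}$ ($A = -3 + \frac{-237500 + 175486}{9} = -3 + \frac{1}{9} \left(-62014\right) = -3 - \frac{62014}{9} = - \frac{62041}{9} \approx -6893.4$)
$E{\left(q \right)} = -155$ ($E{\left(q \right)} = \left(-5\right) 31 = -155$)
$v = -676$ ($v = -155 - \left(221 + 300\right) = -155 - 521 = -676$)
$\sqrt{A + v} = \sqrt{- \frac{62041}{9} - 676} = \sqrt{- \frac{68125}{9}} = \frac{25 i \sqrt{109}}{3}$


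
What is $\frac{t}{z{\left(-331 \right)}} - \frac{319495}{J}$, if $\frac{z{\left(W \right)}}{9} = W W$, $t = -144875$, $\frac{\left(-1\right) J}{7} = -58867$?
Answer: $- \frac{10128005990}{10981627713} \approx -0.92227$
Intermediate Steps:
$J = 412069$ ($J = \left(-7\right) \left(-58867\right) = 412069$)
$z{\left(W \right)} = 9 W^{2}$ ($z{\left(W \right)} = 9 W W = 9 W^{2}$)
$\frac{t}{z{\left(-331 \right)}} - \frac{319495}{J} = - \frac{144875}{9 \left(-331\right)^{2}} - \frac{319495}{412069} = - \frac{144875}{9 \cdot 109561} - \frac{8635}{11137} = - \frac{144875}{986049} - \frac{8635}{11137} = - \frac{10128005990}{10981627713}$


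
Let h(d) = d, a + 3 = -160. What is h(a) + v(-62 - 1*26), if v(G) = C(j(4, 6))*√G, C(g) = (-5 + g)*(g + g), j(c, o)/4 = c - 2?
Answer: -163 + 96*I*√22 ≈ -163.0 + 450.28*I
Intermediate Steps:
j(c, o) = -8 + 4*c (j(c, o) = 4*(c - 2) = 4*(-2 + c) = -8 + 4*c)
a = -163 (a = -3 - 160 = -163)
C(g) = 2*g*(-5 + g) (C(g) = (-5 + g)*(2*g) = 2*g*(-5 + g))
v(G) = 48*√G (v(G) = (2*(-8 + 4*4)*(-5 + (-8 + 4*4)))*√G = (2*(-8 + 16)*(-5 + (-8 + 16)))*√G = (2*8*(-5 + 8))*√G = (2*8*3)*√G = 48*√G)
h(a) + v(-62 - 1*26) = -163 + 48*√(-62 - 1*26) = -163 + 48*√(-62 - 26) = -163 + 48*√(-88) = -163 + 48*(2*I*√22) = -163 + 96*I*√22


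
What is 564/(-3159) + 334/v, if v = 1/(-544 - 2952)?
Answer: -1229550380/1053 ≈ -1.1677e+6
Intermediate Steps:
v = -1/3496 (v = 1/(-3496) = -1/3496 ≈ -0.00028604)
564/(-3159) + 334/v = 564/(-3159) + 334/(-1/3496) = 564*(-1/3159) + 334*(-3496) = -188/1053 - 1167664 = -1229550380/1053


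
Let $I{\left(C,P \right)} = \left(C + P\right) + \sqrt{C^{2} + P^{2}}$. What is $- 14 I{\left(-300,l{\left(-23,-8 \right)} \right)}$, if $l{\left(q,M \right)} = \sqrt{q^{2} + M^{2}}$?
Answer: $4200 - 1022 \sqrt{17} - 14 \sqrt{593} \approx -354.74$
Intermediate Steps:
$l{\left(q,M \right)} = \sqrt{M^{2} + q^{2}}$
$I{\left(C,P \right)} = C + P + \sqrt{C^{2} + P^{2}}$
$- 14 I{\left(-300,l{\left(-23,-8 \right)} \right)} = - 14 \left(-300 + \sqrt{\left(-8\right)^{2} + \left(-23\right)^{2}} + \sqrt{\left(-300\right)^{2} + \left(\sqrt{\left(-8\right)^{2} + \left(-23\right)^{2}}\right)^{2}}\right) = - 14 \left(-300 + \sqrt{64 + 529} + \sqrt{90000 + \left(\sqrt{64 + 529}\right)^{2}}\right) = - 14 \left(-300 + \sqrt{593} + \sqrt{90000 + \left(\sqrt{593}\right)^{2}}\right) = - 14 \left(-300 + \sqrt{593} + \sqrt{90000 + 593}\right) = - 14 \left(-300 + \sqrt{593} + \sqrt{90593}\right) = - 14 \left(-300 + \sqrt{593} + 73 \sqrt{17}\right) = 4200 - 1022 \sqrt{17} - 14 \sqrt{593}$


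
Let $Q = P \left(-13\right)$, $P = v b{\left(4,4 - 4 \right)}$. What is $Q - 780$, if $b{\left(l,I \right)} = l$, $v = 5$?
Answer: $-1040$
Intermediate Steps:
$P = 20$ ($P = 5 \cdot 4 = 20$)
$Q = -260$ ($Q = 20 \left(-13\right) = -260$)
$Q - 780 = -260 - 780 = -1040$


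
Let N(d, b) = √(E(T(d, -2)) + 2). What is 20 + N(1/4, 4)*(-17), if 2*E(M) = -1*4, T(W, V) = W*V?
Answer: 20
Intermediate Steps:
T(W, V) = V*W
E(M) = -2 (E(M) = (-1*4)/2 = (½)*(-4) = -2)
N(d, b) = 0 (N(d, b) = √(-2 + 2) = √0 = 0)
20 + N(1/4, 4)*(-17) = 20 + 0*(-17) = 20 + 0 = 20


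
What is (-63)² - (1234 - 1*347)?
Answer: 3082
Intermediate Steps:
(-63)² - (1234 - 1*347) = 3969 - (1234 - 347) = 3969 - 1*887 = 3969 - 887 = 3082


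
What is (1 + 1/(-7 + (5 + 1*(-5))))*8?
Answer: 48/7 ≈ 6.8571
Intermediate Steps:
(1 + 1/(-7 + (5 + 1*(-5))))*8 = (1 + 1/(-7 + (5 - 5)))*8 = (1 + 1/(-7 + 0))*8 = (1 + 1/(-7))*8 = (1 - 1/7)*8 = (6/7)*8 = 48/7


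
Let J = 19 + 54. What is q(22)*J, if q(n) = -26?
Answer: -1898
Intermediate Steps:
J = 73
q(22)*J = -26*73 = -1898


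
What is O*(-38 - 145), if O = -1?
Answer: 183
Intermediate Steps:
O*(-38 - 145) = -(-38 - 145) = -1*(-183) = 183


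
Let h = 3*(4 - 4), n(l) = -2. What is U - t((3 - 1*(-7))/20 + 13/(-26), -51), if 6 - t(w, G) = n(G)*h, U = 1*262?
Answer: 256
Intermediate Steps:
U = 262
h = 0 (h = 3*0 = 0)
t(w, G) = 6 (t(w, G) = 6 - (-2)*0 = 6 - 1*0 = 6 + 0 = 6)
U - t((3 - 1*(-7))/20 + 13/(-26), -51) = 262 - 1*6 = 262 - 6 = 256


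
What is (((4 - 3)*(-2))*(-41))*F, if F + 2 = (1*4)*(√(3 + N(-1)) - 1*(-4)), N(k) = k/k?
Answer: 1804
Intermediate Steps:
N(k) = 1
F = 22 (F = -2 + (1*4)*(√(3 + 1) - 1*(-4)) = -2 + 4*(√4 + 4) = -2 + 4*(2 + 4) = -2 + 4*6 = -2 + 24 = 22)
(((4 - 3)*(-2))*(-41))*F = (((4 - 3)*(-2))*(-41))*22 = ((1*(-2))*(-41))*22 = -2*(-41)*22 = 82*22 = 1804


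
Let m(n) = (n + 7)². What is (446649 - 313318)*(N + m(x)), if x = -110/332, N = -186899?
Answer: -686516438418745/27556 ≈ -2.4914e+10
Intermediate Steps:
x = -55/166 (x = -110*1/332 = -55/166 ≈ -0.33133)
m(n) = (7 + n)²
(446649 - 313318)*(N + m(x)) = (446649 - 313318)*(-186899 + (7 - 55/166)²) = 133331*(-186899 + (1107/166)²) = 133331*(-186899 + 1225449/27556) = 133331*(-5148963395/27556) = -686516438418745/27556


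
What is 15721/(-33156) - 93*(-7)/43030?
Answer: -327445037/713351340 ≈ -0.45902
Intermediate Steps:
15721/(-33156) - 93*(-7)/43030 = 15721*(-1/33156) + 651*(1/43030) = -15721/33156 + 651/43030 = -327445037/713351340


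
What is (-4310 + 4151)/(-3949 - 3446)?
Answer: 53/2465 ≈ 0.021501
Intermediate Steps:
(-4310 + 4151)/(-3949 - 3446) = -159/(-7395) = -159*(-1/7395) = 53/2465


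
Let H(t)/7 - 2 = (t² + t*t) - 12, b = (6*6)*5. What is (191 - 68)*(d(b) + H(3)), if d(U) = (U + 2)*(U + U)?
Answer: 8065848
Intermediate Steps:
b = 180 (b = 36*5 = 180)
d(U) = 2*U*(2 + U) (d(U) = (2 + U)*(2*U) = 2*U*(2 + U))
H(t) = -70 + 14*t² (H(t) = 14 + 7*((t² + t*t) - 12) = 14 + 7*((t² + t²) - 12) = 14 + 7*(2*t² - 12) = 14 + 7*(-12 + 2*t²) = 14 + (-84 + 14*t²) = -70 + 14*t²)
(191 - 68)*(d(b) + H(3)) = (191 - 68)*(2*180*(2 + 180) + (-70 + 14*3²)) = 123*(2*180*182 + (-70 + 14*9)) = 123*(65520 + (-70 + 126)) = 123*(65520 + 56) = 123*65576 = 8065848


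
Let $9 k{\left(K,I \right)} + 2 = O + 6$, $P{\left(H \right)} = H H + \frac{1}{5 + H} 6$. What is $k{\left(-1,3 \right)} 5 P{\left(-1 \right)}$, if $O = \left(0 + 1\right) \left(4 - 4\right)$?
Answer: $\frac{50}{9} \approx 5.5556$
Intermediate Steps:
$O = 0$ ($O = 1 \cdot 0 = 0$)
$P{\left(H \right)} = H^{2} + \frac{6}{5 + H}$
$k{\left(K,I \right)} = \frac{4}{9}$ ($k{\left(K,I \right)} = - \frac{2}{9} + \frac{0 + 6}{9} = - \frac{2}{9} + \frac{1}{9} \cdot 6 = - \frac{2}{9} + \frac{2}{3} = \frac{4}{9}$)
$k{\left(-1,3 \right)} 5 P{\left(-1 \right)} = \frac{4}{9} \cdot 5 \frac{6 + \left(-1\right)^{3} + 5 \left(-1\right)^{2}}{5 - 1} = \frac{20 \frac{6 - 1 + 5 \cdot 1}{4}}{9} = \frac{20 \frac{6 - 1 + 5}{4}}{9} = \frac{20 \cdot \frac{1}{4} \cdot 10}{9} = \frac{20}{9} \cdot \frac{5}{2} = \frac{50}{9}$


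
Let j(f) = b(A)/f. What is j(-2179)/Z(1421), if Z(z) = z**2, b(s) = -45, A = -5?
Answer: 45/4399926139 ≈ 1.0227e-8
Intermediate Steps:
j(f) = -45/f
j(-2179)/Z(1421) = (-45/(-2179))/(1421**2) = -45*(-1/2179)/2019241 = (45/2179)*(1/2019241) = 45/4399926139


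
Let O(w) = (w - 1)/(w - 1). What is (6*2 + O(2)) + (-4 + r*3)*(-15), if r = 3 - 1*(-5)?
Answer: -287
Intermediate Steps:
O(w) = 1 (O(w) = (-1 + w)/(-1 + w) = 1)
r = 8 (r = 3 + 5 = 8)
(6*2 + O(2)) + (-4 + r*3)*(-15) = (6*2 + 1) + (-4 + 8*3)*(-15) = (12 + 1) + (-4 + 24)*(-15) = 13 + 20*(-15) = 13 - 300 = -287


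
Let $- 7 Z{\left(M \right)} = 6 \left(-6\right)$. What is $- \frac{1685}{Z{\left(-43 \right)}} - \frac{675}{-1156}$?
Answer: $- \frac{850670}{2601} \approx -327.06$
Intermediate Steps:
$Z{\left(M \right)} = \frac{36}{7}$ ($Z{\left(M \right)} = - \frac{6 \left(-6\right)}{7} = \left(- \frac{1}{7}\right) \left(-36\right) = \frac{36}{7}$)
$- \frac{1685}{Z{\left(-43 \right)}} - \frac{675}{-1156} = - \frac{1685}{\frac{36}{7}} - \frac{675}{-1156} = \left(-1685\right) \frac{7}{36} - - \frac{675}{1156} = - \frac{11795}{36} + \frac{675}{1156} = - \frac{850670}{2601}$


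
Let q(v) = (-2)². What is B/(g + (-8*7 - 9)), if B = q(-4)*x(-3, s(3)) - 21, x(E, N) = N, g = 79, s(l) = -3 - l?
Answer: -45/14 ≈ -3.2143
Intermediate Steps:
q(v) = 4
B = -45 (B = 4*(-3 - 1*3) - 21 = 4*(-3 - 3) - 21 = 4*(-6) - 21 = -24 - 21 = -45)
B/(g + (-8*7 - 9)) = -45/(79 + (-8*7 - 9)) = -45/(79 + (-56 - 9)) = -45/(79 - 65) = -45/14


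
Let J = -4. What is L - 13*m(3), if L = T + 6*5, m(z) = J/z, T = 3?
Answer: 151/3 ≈ 50.333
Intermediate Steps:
m(z) = -4/z
L = 33 (L = 3 + 6*5 = 3 + 30 = 33)
L - 13*m(3) = 33 - (-52)/3 = 33 - 13*(-4/3) = 33 + 52/3 = 151/3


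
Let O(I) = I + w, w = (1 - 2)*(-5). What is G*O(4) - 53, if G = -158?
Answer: -1475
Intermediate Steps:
w = 5 (w = -1*(-5) = 5)
O(I) = 5 + I (O(I) = I + 5 = 5 + I)
G*O(4) - 53 = -158*(5 + 4) - 53 = -158*9 - 53 = -1422 - 53 = -1475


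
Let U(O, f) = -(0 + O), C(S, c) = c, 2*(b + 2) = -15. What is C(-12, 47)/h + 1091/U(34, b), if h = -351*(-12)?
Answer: -2296847/71604 ≈ -32.077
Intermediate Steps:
b = -19/2 (b = -2 + (½)*(-15) = -2 - 15/2 = -19/2 ≈ -9.5000)
U(O, f) = -O
h = 4212
C(-12, 47)/h + 1091/U(34, b) = 47/4212 + 1091/((-1*34)) = 47*(1/4212) + 1091/(-34) = 47/4212 + 1091*(-1/34) = 47/4212 - 1091/34 = -2296847/71604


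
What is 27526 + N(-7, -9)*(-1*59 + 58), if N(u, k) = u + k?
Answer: 27542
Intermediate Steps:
N(u, k) = k + u
27526 + N(-7, -9)*(-1*59 + 58) = 27526 + (-9 - 7)*(-1*59 + 58) = 27526 - 16*(-59 + 58) = 27526 - 16*(-1) = 27526 + 16 = 27542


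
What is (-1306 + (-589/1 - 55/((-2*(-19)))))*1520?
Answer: -2882600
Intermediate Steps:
(-1306 + (-589/1 - 55/((-2*(-19)))))*1520 = (-1306 + (-589*1 - 55/38))*1520 = (-1306 + (-589 - 55*1/38))*1520 = (-1306 + (-589 - 55/38))*1520 = (-1306 - 22437/38)*1520 = -72065/38*1520 = -2882600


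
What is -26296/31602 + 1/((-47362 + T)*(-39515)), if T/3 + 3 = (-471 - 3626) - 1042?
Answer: -32621079681559/39203352623820 ≈ -0.83210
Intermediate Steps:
T = -15426 (T = -9 + 3*((-471 - 3626) - 1042) = -9 + 3*(-4097 - 1042) = -9 + 3*(-5139) = -9 - 15417 = -15426)
-26296/31602 + 1/((-47362 + T)*(-39515)) = -26296/31602 + 1/(-47362 - 15426*(-39515)) = -26296*1/31602 - 1/39515/(-62788) = -13148/15801 - 1/62788*(-1/39515) = -13148/15801 + 1/2481067820 = -32621079681559/39203352623820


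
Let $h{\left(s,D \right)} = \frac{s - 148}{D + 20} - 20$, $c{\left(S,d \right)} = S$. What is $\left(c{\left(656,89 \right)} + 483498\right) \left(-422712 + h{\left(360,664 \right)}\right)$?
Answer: $- \frac{34998097812326}{171} \approx -2.0467 \cdot 10^{11}$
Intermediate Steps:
$h{\left(s,D \right)} = -20 + \frac{-148 + s}{20 + D}$ ($h{\left(s,D \right)} = \frac{-148 + s}{20 + D} - 20 = -20 + \frac{-148 + s}{20 + D}$)
$\left(c{\left(656,89 \right)} + 483498\right) \left(-422712 + h{\left(360,664 \right)}\right) = \left(656 + 483498\right) \left(-422712 + \frac{-548 + 360 - 13280}{20 + 664}\right) = 484154 \left(-422712 + \frac{-548 + 360 - 13280}{684}\right) = 484154 \left(-422712 + \frac{1}{684} \left(-13468\right)\right) = 484154 \left(-422712 - \frac{3367}{171}\right) = 484154 \left(- \frac{72287119}{171}\right) = - \frac{34998097812326}{171}$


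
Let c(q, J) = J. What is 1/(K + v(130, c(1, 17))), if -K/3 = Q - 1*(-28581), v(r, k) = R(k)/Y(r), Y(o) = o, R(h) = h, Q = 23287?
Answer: -130/20228503 ≈ -6.4266e-6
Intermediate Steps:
v(r, k) = k/r
K = -155604 (K = -3*(23287 - 1*(-28581)) = -3*(23287 + 28581) = -3*51868 = -155604)
1/(K + v(130, c(1, 17))) = 1/(-155604 + 17/130) = 1/(-20228503/130) = -130/20228503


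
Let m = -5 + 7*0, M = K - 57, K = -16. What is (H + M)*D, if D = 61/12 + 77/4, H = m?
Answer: -1898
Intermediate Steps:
M = -73 (M = -16 - 57 = -73)
m = -5 (m = -5 + 0 = -5)
H = -5
D = 73/3 (D = 61*(1/12) + 77*(¼) = 61/12 + 77/4 = 73/3 ≈ 24.333)
(H + M)*D = (-5 - 73)*(73/3) = -78*73/3 = -1898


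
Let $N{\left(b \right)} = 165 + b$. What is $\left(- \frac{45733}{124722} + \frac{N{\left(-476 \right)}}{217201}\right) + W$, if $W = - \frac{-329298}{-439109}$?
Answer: $- \frac{13299411566277731}{11895350012558298} \approx -1.118$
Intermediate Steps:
$W = - \frac{329298}{439109}$ ($W = - \frac{\left(-329298\right) \left(-1\right)}{439109} = \left(-1\right) \frac{329298}{439109} = - \frac{329298}{439109} \approx -0.74992$)
$\left(- \frac{45733}{124722} + \frac{N{\left(-476 \right)}}{217201}\right) + W = \left(- \frac{45733}{124722} + \frac{165 - 476}{217201}\right) - \frac{329298}{439109} = \left(\left(-45733\right) \frac{1}{124722} - \frac{311}{217201}\right) - \frac{329298}{439109} = \left(- \frac{45733}{124722} - \frac{311}{217201}\right) - \frac{329298}{439109} = - \frac{9972041875}{27089743122} - \frac{329298}{439109} = - \frac{13299411566277731}{11895350012558298}$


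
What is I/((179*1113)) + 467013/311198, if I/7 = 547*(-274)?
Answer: -33350076851/8857006278 ≈ -3.7654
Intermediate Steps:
I = -1049146 (I = 7*(547*(-274)) = 7*(-149878) = -1049146)
I/((179*1113)) + 467013/311198 = -1049146/(179*1113) + 467013/311198 = -1049146/199227 + 467013*(1/311198) = -1049146*1/199227 + 467013/311198 = -149878/28461 + 467013/311198 = -33350076851/8857006278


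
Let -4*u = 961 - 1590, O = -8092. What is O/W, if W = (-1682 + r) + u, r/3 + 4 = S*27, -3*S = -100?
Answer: -32368/4653 ≈ -6.9564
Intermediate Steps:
S = 100/3 (S = -⅓*(-100) = 100/3 ≈ 33.333)
r = 2688 (r = -12 + 3*((100/3)*27) = -12 + 3*900 = -12 + 2700 = 2688)
u = 629/4 (u = -(961 - 1590)/4 = -¼*(-629) = 629/4 ≈ 157.25)
W = 4653/4 (W = (-1682 + 2688) + 629/4 = 1006 + 629/4 = 4653/4 ≈ 1163.3)
O/W = -8092/4653/4 = -8092*4/4653 = -32368/4653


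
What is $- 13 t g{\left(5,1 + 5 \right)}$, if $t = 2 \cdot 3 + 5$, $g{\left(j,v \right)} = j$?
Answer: $-715$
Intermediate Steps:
$t = 11$ ($t = 6 + 5 = 11$)
$- 13 t g{\left(5,1 + 5 \right)} = \left(-13\right) 11 \cdot 5 = \left(-143\right) 5 = -715$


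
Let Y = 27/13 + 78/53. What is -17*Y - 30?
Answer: -62235/689 ≈ -90.327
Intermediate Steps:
Y = 2445/689 (Y = 27*(1/13) + 78*(1/53) = 27/13 + 78/53 = 2445/689 ≈ 3.5486)
-17*Y - 30 = -17*2445/689 - 30 = -41565/689 - 30 = -62235/689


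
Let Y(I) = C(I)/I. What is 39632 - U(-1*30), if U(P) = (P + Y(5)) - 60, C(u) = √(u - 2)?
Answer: 39722 - √3/5 ≈ 39722.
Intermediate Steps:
C(u) = √(-2 + u)
Y(I) = √(-2 + I)/I
U(P) = -60 + P + √3/5 (U(P) = (P + √(-2 + 5)/5) - 60 = (P + √3/5) - 60 = -60 + P + √3/5)
39632 - U(-1*30) = 39632 - (-60 - 1*30 + √3/5) = 39632 - (-60 - 30 + √3/5) = 39632 - (-90 + √3/5) = 39632 + (90 - √3/5) = 39722 - √3/5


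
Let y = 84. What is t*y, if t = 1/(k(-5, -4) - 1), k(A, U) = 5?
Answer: 21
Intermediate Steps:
t = 1/4 (t = 1/(5 - 1) = 1/4 ≈ 0.25000)
t*y = (1/4)*84 = 21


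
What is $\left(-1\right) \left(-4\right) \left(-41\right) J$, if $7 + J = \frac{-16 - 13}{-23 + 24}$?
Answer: $5904$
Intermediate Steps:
$J = -36$ ($J = -7 + \frac{-16 - 13}{-23 + 24} = -7 - \frac{29}{1} = -7 - 29 = -36$)
$\left(-1\right) \left(-4\right) \left(-41\right) J = \left(-1\right) \left(-4\right) \left(-41\right) \left(-36\right) = 4 \left(-41\right) \left(-36\right) = \left(-164\right) \left(-36\right) = 5904$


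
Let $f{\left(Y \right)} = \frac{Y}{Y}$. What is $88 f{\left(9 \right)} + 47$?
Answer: $135$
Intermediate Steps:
$f{\left(Y \right)} = 1$
$88 f{\left(9 \right)} + 47 = 88 \cdot 1 + 47 = 88 + 47 = 135$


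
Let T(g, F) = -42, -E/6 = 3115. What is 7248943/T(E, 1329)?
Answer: -7248943/42 ≈ -1.7259e+5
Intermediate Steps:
E = -18690 (E = -6*3115 = -18690)
7248943/T(E, 1329) = 7248943/(-42) = 7248943*(-1/42) = -7248943/42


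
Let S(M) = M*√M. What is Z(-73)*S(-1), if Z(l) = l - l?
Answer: 0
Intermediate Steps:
Z(l) = 0
S(M) = M^(3/2)
Z(-73)*S(-1) = 0*(-1)^(3/2) = 0*(-I) = 0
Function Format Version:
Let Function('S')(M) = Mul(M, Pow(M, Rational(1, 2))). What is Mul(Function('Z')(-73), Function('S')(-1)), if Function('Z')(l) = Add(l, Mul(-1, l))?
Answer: 0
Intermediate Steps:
Function('Z')(l) = 0
Function('S')(M) = Pow(M, Rational(3, 2))
Mul(Function('Z')(-73), Function('S')(-1)) = Mul(0, Pow(-1, Rational(3, 2))) = Mul(0, Mul(-1, I)) = 0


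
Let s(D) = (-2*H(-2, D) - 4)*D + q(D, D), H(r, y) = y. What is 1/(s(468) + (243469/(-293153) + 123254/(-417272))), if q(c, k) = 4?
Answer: -61162269308/26906329727436343 ≈ -2.2732e-6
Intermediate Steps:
s(D) = 4 + D*(-4 - 2*D) (s(D) = (-2*D - 4)*D + 4 = (-4 - 2*D)*D + 4 = D*(-4 - 2*D) + 4 = 4 + D*(-4 - 2*D))
1/(s(468) + (243469/(-293153) + 123254/(-417272))) = 1/((4 - 4*468 - 2*468²) + (243469/(-293153) + 123254/(-417272))) = 1/((4 - 1872 - 2*219024) + (243469*(-1/293153) + 123254*(-1/417272))) = 1/((4 - 1872 - 438048) + (-243469/293153 - 61627/208636)) = 1/(-439916 - 68862538215/61162269308) = 1/(-26906329727436343/61162269308) = -61162269308/26906329727436343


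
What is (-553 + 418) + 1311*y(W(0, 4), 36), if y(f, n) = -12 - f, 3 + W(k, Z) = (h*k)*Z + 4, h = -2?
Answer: -17178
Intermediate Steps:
W(k, Z) = 1 - 2*Z*k (W(k, Z) = -3 + ((-2*k)*Z + 4) = -3 + (-2*Z*k + 4) = -3 + (4 - 2*Z*k) = 1 - 2*Z*k)
(-553 + 418) + 1311*y(W(0, 4), 36) = (-553 + 418) + 1311*(-12 - (1 - 2*4*0)) = -135 + 1311*(-12 - (1 + 0)) = -135 + 1311*(-12 - 1*1) = -135 + 1311*(-12 - 1) = -135 + 1311*(-13) = -135 - 17043 = -17178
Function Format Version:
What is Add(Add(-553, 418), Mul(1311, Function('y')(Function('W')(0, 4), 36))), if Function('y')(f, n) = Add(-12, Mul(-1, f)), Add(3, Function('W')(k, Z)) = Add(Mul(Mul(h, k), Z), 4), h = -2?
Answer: -17178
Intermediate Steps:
Function('W')(k, Z) = Add(1, Mul(-2, Z, k)) (Function('W')(k, Z) = Add(-3, Add(Mul(Mul(-2, k), Z), 4)) = Add(-3, Add(Mul(-2, Z, k), 4)) = Add(-3, Add(4, Mul(-2, Z, k))) = Add(1, Mul(-2, Z, k)))
Add(Add(-553, 418), Mul(1311, Function('y')(Function('W')(0, 4), 36))) = Add(Add(-553, 418), Mul(1311, Add(-12, Mul(-1, Add(1, Mul(-2, 4, 0)))))) = Add(-135, Mul(1311, Add(-12, Mul(-1, Add(1, 0))))) = Add(-135, Mul(1311, Add(-12, Mul(-1, 1)))) = Add(-135, Mul(1311, Add(-12, -1))) = Add(-135, Mul(1311, -13)) = Add(-135, -17043) = -17178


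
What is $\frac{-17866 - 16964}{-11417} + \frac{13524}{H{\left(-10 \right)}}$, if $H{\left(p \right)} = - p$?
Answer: $\frac{77375904}{57085} \approx 1355.5$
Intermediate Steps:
$\frac{-17866 - 16964}{-11417} + \frac{13524}{H{\left(-10 \right)}} = \frac{-17866 - 16964}{-11417} + \frac{13524}{\left(-1\right) \left(-10\right)} = \left(-17866 - 16964\right) \left(- \frac{1}{11417}\right) + \frac{13524}{10} = \left(-34830\right) \left(- \frac{1}{11417}\right) + 13524 \cdot \frac{1}{10} = \frac{34830}{11417} + \frac{6762}{5} = \frac{77375904}{57085}$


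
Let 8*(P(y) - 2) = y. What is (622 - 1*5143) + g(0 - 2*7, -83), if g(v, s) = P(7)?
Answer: -36145/8 ≈ -4518.1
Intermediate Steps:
P(y) = 2 + y/8
g(v, s) = 23/8 (g(v, s) = 2 + (⅛)*7 = 2 + 7/8 = 23/8)
(622 - 1*5143) + g(0 - 2*7, -83) = (622 - 1*5143) + 23/8 = (622 - 5143) + 23/8 = -4521 + 23/8 = -36145/8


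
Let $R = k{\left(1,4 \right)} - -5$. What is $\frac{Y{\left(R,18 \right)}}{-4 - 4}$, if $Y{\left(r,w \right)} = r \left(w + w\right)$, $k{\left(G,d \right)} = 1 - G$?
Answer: $- \frac{45}{2} \approx -22.5$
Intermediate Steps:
$R = 5$ ($R = \left(1 - 1\right) - -5 = \left(1 - 1\right) + 5 = 0 + 5 = 5$)
$Y{\left(r,w \right)} = 2 r w$ ($Y{\left(r,w \right)} = r 2 w = 2 r w$)
$\frac{Y{\left(R,18 \right)}}{-4 - 4} = \frac{2 \cdot 5 \cdot 18}{-4 - 4} = \frac{180}{-8} = 180 \left(- \frac{1}{8}\right) = - \frac{45}{2}$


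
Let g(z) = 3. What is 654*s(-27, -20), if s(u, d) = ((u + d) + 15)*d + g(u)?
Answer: 420522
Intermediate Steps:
s(u, d) = 3 + d*(15 + d + u) (s(u, d) = ((u + d) + 15)*d + 3 = ((d + u) + 15)*d + 3 = (15 + d + u)*d + 3 = d*(15 + d + u) + 3 = 3 + d*(15 + d + u))
654*s(-27, -20) = 654*(3 + (-20)² + 15*(-20) - 20*(-27)) = 654*(3 + 400 - 300 + 540) = 654*643 = 420522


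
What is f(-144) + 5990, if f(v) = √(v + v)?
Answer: 5990 + 12*I*√2 ≈ 5990.0 + 16.971*I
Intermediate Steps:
f(v) = √2*√v (f(v) = √(2*v) = √2*√v)
f(-144) + 5990 = √2*√(-144) + 5990 = √2*(12*I) + 5990 = 12*I*√2 + 5990 = 5990 + 12*I*√2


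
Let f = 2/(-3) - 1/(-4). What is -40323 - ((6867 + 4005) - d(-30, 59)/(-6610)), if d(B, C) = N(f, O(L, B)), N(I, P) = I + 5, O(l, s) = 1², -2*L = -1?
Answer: -812157491/15864 ≈ -51195.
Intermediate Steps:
L = ½ (L = -½*(-1) = ½ ≈ 0.50000)
O(l, s) = 1
f = -5/12 (f = 2*(-⅓) - 1*(-¼) = -⅔ + ¼ = -5/12 ≈ -0.41667)
N(I, P) = 5 + I
d(B, C) = 55/12 (d(B, C) = 5 - 5/12 = 55/12)
-40323 - ((6867 + 4005) - d(-30, 59)/(-6610)) = -40323 - ((6867 + 4005) - 55/(12*(-6610))) = -40323 - (10872 - 55*(-1)/(12*6610)) = -40323 - (10872 - 1*(-11/15864)) = -40323 - (10872 + 11/15864) = -40323 - 1*172473419/15864 = -40323 - 172473419/15864 = -812157491/15864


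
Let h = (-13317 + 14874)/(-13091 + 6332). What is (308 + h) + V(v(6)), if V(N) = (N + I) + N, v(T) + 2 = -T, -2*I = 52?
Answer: 199593/751 ≈ 265.77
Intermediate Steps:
I = -26 (I = -½*52 = -26)
v(T) = -2 - T
V(N) = -26 + 2*N (V(N) = (N - 26) + N = (-26 + N) + N = -26 + 2*N)
h = -173/751 (h = 1557/(-6759) = 1557*(-1/6759) = -173/751 ≈ -0.23036)
(308 + h) + V(v(6)) = (308 - 173/751) + (-26 + 2*(-2 - 1*6)) = 231135/751 + (-26 + 2*(-2 - 6)) = 231135/751 + (-26 + 2*(-8)) = 231135/751 + (-26 - 16) = 231135/751 - 42 = 199593/751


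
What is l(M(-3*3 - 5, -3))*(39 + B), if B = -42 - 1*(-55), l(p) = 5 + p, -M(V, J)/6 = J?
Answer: 1196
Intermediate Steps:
M(V, J) = -6*J
B = 13 (B = -42 + 55 = 13)
l(M(-3*3 - 5, -3))*(39 + B) = (5 - 6*(-3))*(39 + 13) = (5 + 18)*52 = 23*52 = 1196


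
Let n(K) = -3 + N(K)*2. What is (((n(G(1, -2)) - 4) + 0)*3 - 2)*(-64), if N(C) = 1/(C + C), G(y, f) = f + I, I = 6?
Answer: 1424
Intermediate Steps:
G(y, f) = 6 + f (G(y, f) = f + 6 = 6 + f)
N(C) = 1/(2*C)
n(K) = -3 + 1/K (n(K) = -3 + (1/(2*K))*2 = -3 + 1/K)
(((n(G(1, -2)) - 4) + 0)*3 - 2)*(-64) = ((((-3 + 1/(6 - 2)) - 4) + 0)*3 - 2)*(-64) = ((((-3 + 1/4) - 4) + 0)*3 - 2)*(-64) = ((((-3 + ¼) - 4) + 0)*3 - 2)*(-64) = (((-11/4 - 4) + 0)*3 - 2)*(-64) = ((-27/4 + 0)*3 - 2)*(-64) = (-27/4*3 - 2)*(-64) = (-81/4 - 2)*(-64) = -89/4*(-64) = 1424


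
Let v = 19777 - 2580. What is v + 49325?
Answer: 66522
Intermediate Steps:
v = 17197
v + 49325 = 17197 + 49325 = 66522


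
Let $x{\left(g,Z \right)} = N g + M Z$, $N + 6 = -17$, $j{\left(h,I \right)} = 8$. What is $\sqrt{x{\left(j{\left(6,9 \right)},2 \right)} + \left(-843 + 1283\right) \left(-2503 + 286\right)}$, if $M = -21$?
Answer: $i \sqrt{975706} \approx 987.78 i$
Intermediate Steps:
$N = -23$ ($N = -6 - 17 = -23$)
$x{\left(g,Z \right)} = - 23 g - 21 Z$
$\sqrt{x{\left(j{\left(6,9 \right)},2 \right)} + \left(-843 + 1283\right) \left(-2503 + 286\right)} = \sqrt{\left(\left(-23\right) 8 - 42\right) + \left(-843 + 1283\right) \left(-2503 + 286\right)} = \sqrt{\left(-184 - 42\right) + 440 \left(-2217\right)} = \sqrt{-226 - 975480} = \sqrt{-975706} = i \sqrt{975706}$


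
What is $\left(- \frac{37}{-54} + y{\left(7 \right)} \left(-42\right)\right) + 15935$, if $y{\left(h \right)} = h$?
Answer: $\frac{844651}{54} \approx 15642.0$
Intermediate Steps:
$\left(- \frac{37}{-54} + y{\left(7 \right)} \left(-42\right)\right) + 15935 = \left(- \frac{37}{-54} + 7 \left(-42\right)\right) + 15935 = \left(\left(-37\right) \left(- \frac{1}{54}\right) - 294\right) + 15935 = \left(\frac{37}{54} - 294\right) + 15935 = - \frac{15839}{54} + 15935 = \frac{844651}{54}$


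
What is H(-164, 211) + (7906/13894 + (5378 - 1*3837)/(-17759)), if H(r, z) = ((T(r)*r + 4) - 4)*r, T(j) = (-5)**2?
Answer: 82955239661200/123371773 ≈ 6.7240e+5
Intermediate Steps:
T(j) = 25
H(r, z) = 25*r**2 (H(r, z) = ((25*r + 4) - 4)*r = ((4 + 25*r) - 4)*r = (25*r)*r = 25*r**2)
H(-164, 211) + (7906/13894 + (5378 - 1*3837)/(-17759)) = 25*(-164)**2 + (7906/13894 + (5378 - 1*3837)/(-17759)) = 25*26896 + (7906*(1/13894) + (5378 - 3837)*(-1/17759)) = 672400 + (3953/6947 + 1541*(-1/17759)) = 672400 + (3953/6947 - 1541/17759) = 672400 + 59496000/123371773 = 82955239661200/123371773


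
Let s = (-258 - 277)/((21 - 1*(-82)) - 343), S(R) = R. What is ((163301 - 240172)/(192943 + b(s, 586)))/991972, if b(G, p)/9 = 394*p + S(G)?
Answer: -307484/9010752497065 ≈ -3.4124e-8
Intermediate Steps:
s = 107/48 (s = -535/((21 + 82) - 343) = -535/(103 - 343) = -535/(-240) = -535*(-1/240) = 107/48 ≈ 2.2292)
b(G, p) = 9*G + 3546*p (b(G, p) = 9*(394*p + G) = 9*(G + 394*p) = 9*G + 3546*p)
((163301 - 240172)/(192943 + b(s, 586)))/991972 = ((163301 - 240172)/(192943 + (9*(107/48) + 3546*586)))/991972 = -76871/(192943 + (321/16 + 2077956))*(1/991972) = -76871/(192943 + 33247617/16)*(1/991972) = -76871/36334705/16*(1/991972) = -76871*16/36334705*(1/991972) = -1229936/36334705*1/991972 = -307484/9010752497065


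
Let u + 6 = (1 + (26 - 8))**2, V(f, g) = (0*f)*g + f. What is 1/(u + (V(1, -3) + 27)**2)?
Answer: 1/1139 ≈ 0.00087796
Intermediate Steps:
V(f, g) = f (V(f, g) = 0*g + f = 0 + f = f)
u = 355 (u = -6 + (1 + (26 - 8))**2 = -6 + (1 + 18)**2 = -6 + 19**2 = -6 + 361 = 355)
1/(u + (V(1, -3) + 27)**2) = 1/(355 + (1 + 27)**2) = 1/(355 + 28**2) = 1/(355 + 784) = 1/1139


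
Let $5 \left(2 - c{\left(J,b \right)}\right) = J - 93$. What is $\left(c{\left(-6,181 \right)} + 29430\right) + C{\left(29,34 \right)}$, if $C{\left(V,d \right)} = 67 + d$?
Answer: $\frac{147764}{5} \approx 29553.0$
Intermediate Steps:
$c{\left(J,b \right)} = \frac{103}{5} - \frac{J}{5}$ ($c{\left(J,b \right)} = 2 - \frac{J - 93}{5} = 2 - \frac{-93 + J}{5} = 2 - \left(- \frac{93}{5} + \frac{J}{5}\right) = \frac{103}{5} - \frac{J}{5}$)
$\left(c{\left(-6,181 \right)} + 29430\right) + C{\left(29,34 \right)} = \left(\left(\frac{103}{5} - - \frac{6}{5}\right) + 29430\right) + \left(67 + 34\right) = \left(\left(\frac{103}{5} + \frac{6}{5}\right) + 29430\right) + 101 = \left(\frac{109}{5} + 29430\right) + 101 = \frac{147259}{5} + 101 = \frac{147764}{5}$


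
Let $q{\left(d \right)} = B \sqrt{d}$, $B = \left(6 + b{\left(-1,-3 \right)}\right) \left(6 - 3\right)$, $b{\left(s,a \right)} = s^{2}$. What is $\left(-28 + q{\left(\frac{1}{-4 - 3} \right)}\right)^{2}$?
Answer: $721 - 168 i \sqrt{7} \approx 721.0 - 444.49 i$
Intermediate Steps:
$B = 21$ ($B = \left(6 + \left(-1\right)^{2}\right) \left(6 - 3\right) = \left(6 + 1\right) 3 = 7 \cdot 3 = 21$)
$q{\left(d \right)} = 21 \sqrt{d}$
$\left(-28 + q{\left(\frac{1}{-4 - 3} \right)}\right)^{2} = \left(-28 + 21 \sqrt{\frac{1}{-4 - 3}}\right)^{2} = \left(-28 + 21 \sqrt{\frac{1}{-7}}\right)^{2} = \left(-28 + 21 \sqrt{- \frac{1}{7}}\right)^{2} = \left(-28 + 21 \frac{i \sqrt{7}}{7}\right)^{2} = \left(-28 + 3 i \sqrt{7}\right)^{2}$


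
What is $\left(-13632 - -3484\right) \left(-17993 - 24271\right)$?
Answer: $428895072$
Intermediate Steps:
$\left(-13632 - -3484\right) \left(-17993 - 24271\right) = \left(-13632 + 3484\right) \left(-42264\right) = \left(-10148\right) \left(-42264\right) = 428895072$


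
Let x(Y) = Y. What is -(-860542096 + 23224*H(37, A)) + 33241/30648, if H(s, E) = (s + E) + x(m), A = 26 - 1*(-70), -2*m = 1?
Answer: 26279584778809/30648 ≈ 8.5746e+8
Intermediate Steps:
m = -1/2 (m = -1/2*1 = -1/2 ≈ -0.50000)
A = 96 (A = 26 + 70 = 96)
H(s, E) = -1/2 + E + s (H(s, E) = (s + E) - 1/2 = (E + s) - 1/2 = -1/2 + E + s)
-(-860542096 + 23224*H(37, A)) + 33241/30648 = -23224/(1/(-37054 + (-1/2 + 96 + 37))) + 33241/30648 = -23224/(1/(-37054 + 265/2)) + 33241*(1/30648) = -23224/(1/(-73843/2)) + 33241/30648 = -23224/(-2/73843) + 33241/30648 = -23224*(-73843/2) + 33241/30648 = 857464916 + 33241/30648 = 26279584778809/30648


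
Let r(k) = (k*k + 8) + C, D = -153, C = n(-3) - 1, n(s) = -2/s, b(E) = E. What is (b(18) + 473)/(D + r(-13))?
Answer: 1473/71 ≈ 20.746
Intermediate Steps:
C = -⅓ (C = -2/(-3) - 1 = -2*(-⅓) - 1 = ⅔ - 1 = -⅓ ≈ -0.33333)
r(k) = 23/3 + k² (r(k) = (k*k + 8) - ⅓ = (k² + 8) - ⅓ = (8 + k²) - ⅓ = 23/3 + k²)
(b(18) + 473)/(D + r(-13)) = (18 + 473)/(-153 + (23/3 + (-13)²)) = 491/(-153 + (23/3 + 169)) = 491/(-153 + 530/3) = 491/(71/3) = 491*(3/71) = 1473/71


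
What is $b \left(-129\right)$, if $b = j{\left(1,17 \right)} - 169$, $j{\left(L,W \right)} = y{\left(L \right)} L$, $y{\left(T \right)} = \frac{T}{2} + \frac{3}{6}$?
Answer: $21672$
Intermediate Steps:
$y{\left(T \right)} = \frac{1}{2} + \frac{T}{2}$ ($y{\left(T \right)} = T \frac{1}{2} + 3 \cdot \frac{1}{6} = \frac{T}{2} + \frac{1}{2} = \frac{1}{2} + \frac{T}{2}$)
$j{\left(L,W \right)} = L \left(\frac{1}{2} + \frac{L}{2}\right)$ ($j{\left(L,W \right)} = \left(\frac{1}{2} + \frac{L}{2}\right) L = L \left(\frac{1}{2} + \frac{L}{2}\right)$)
$b = -168$ ($b = \frac{1}{2} \cdot 1 \left(1 + 1\right) - 169 = \frac{1}{2} \cdot 1 \cdot 2 - 169 = 1 - 169 = -168$)
$b \left(-129\right) = \left(-168\right) \left(-129\right) = 21672$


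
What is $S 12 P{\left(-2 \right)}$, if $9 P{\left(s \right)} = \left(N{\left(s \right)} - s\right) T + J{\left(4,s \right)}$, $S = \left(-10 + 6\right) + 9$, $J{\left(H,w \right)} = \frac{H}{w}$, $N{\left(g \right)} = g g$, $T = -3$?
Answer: $- \frac{400}{3} \approx -133.33$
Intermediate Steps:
$N{\left(g \right)} = g^{2}$
$S = 5$ ($S = -4 + 9 = 5$)
$P{\left(s \right)} = - \frac{s^{2}}{3} + \frac{s}{3} + \frac{4}{9 s}$ ($P{\left(s \right)} = \frac{\left(s^{2} - s\right) \left(-3\right) + \frac{4}{s}}{9} = \frac{\left(- 3 s^{2} + 3 s\right) + \frac{4}{s}}{9} = \frac{- 3 s^{2} + 3 s + \frac{4}{s}}{9} = - \frac{s^{2}}{3} + \frac{s}{3} + \frac{4}{9 s}$)
$S 12 P{\left(-2 \right)} = 5 \cdot 12 \frac{4 + 3 \left(-2\right)^{2} \left(1 - -2\right)}{9 \left(-2\right)} = 60 \cdot \frac{1}{9} \left(- \frac{1}{2}\right) \left(4 + 3 \cdot 4 \left(1 + 2\right)\right) = 60 \cdot \frac{1}{9} \left(- \frac{1}{2}\right) \left(4 + 3 \cdot 4 \cdot 3\right) = 60 \cdot \frac{1}{9} \left(- \frac{1}{2}\right) \left(4 + 36\right) = 60 \cdot \frac{1}{9} \left(- \frac{1}{2}\right) 40 = 60 \left(- \frac{20}{9}\right) = - \frac{400}{3}$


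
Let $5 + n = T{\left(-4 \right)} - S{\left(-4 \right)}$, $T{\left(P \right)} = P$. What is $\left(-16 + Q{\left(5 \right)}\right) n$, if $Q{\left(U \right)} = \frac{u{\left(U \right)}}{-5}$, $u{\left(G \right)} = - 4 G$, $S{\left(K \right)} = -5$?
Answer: $48$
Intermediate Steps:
$Q{\left(U \right)} = \frac{4 U}{5}$ ($Q{\left(U \right)} = \frac{\left(-4\right) U}{-5} = - 4 U \left(- \frac{1}{5}\right) = \frac{4 U}{5}$)
$n = -4$ ($n = -5 - -1 = -5 + \left(-4 + 5\right) = -5 + 1 = -4$)
$\left(-16 + Q{\left(5 \right)}\right) n = \left(-16 + \frac{4}{5} \cdot 5\right) \left(-4\right) = \left(-16 + 4\right) \left(-4\right) = \left(-12\right) \left(-4\right) = 48$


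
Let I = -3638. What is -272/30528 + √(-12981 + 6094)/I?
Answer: -17/1908 - I*√6887/3638 ≈ -0.0089099 - 0.022811*I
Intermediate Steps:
-272/30528 + √(-12981 + 6094)/I = -272/30528 + √(-12981 + 6094)/(-3638) = -272*1/30528 + √(-6887)*(-1/3638) = -17/1908 + (I*√6887)*(-1/3638) = -17/1908 - I*√6887/3638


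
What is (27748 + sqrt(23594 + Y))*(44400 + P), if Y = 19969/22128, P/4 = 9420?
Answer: 2277555840 + 6840*sqrt(722075365383)/461 ≈ 2.2902e+9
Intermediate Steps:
P = 37680 (P = 4*9420 = 37680)
Y = 19969/22128 (Y = 19969*(1/22128) = 19969/22128 ≈ 0.90243)
(27748 + sqrt(23594 + Y))*(44400 + P) = (27748 + sqrt(23594 + 19969/22128))*(44400 + 37680) = (27748 + sqrt(522108001/22128))*82080 = (27748 + sqrt(722075365383)/5532)*82080 = 2277555840 + 6840*sqrt(722075365383)/461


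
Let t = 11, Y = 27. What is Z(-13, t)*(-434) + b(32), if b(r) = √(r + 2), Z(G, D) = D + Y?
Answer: -16492 + √34 ≈ -16486.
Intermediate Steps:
Z(G, D) = 27 + D (Z(G, D) = D + 27 = 27 + D)
b(r) = √(2 + r)
Z(-13, t)*(-434) + b(32) = (27 + 11)*(-434) + √(2 + 32) = 38*(-434) + √34 = -16492 + √34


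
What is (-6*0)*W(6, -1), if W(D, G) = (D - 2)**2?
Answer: 0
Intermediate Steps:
W(D, G) = (-2 + D)**2
(-6*0)*W(6, -1) = (-6*0)*(-2 + 6)**2 = 0*4**2 = 0*16 = 0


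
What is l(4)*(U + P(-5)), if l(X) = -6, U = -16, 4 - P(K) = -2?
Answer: 60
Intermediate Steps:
P(K) = 6 (P(K) = 4 - 1*(-2) = 4 + 2 = 6)
l(4)*(U + P(-5)) = -6*(-16 + 6) = -6*(-10) = 60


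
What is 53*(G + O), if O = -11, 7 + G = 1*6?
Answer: -636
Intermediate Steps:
G = -1 (G = -7 + 1*6 = -7 + 6 = -1)
53*(G + O) = 53*(-1 - 11) = 53*(-12) = -636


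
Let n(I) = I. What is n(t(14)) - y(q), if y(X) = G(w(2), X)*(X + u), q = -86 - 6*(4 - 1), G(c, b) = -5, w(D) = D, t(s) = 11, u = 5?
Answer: -484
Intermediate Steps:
q = -104 (q = -86 - 6*3 = -86 - 1*18 = -86 - 18 = -104)
y(X) = -25 - 5*X (y(X) = -5*(X + 5) = -5*(5 + X) = -25 - 5*X)
n(t(14)) - y(q) = 11 - (-25 - 5*(-104)) = 11 - (-25 + 520) = 11 - 1*495 = 11 - 495 = -484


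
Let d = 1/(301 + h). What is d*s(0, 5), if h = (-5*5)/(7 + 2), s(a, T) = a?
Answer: 0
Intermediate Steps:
h = -25/9 ≈ -2.7778
d = 9/2684 (d = 1/(301 - 25/9) = 1/(2684/9) = 9/2684 ≈ 0.0033532)
d*s(0, 5) = (9/2684)*0 = 0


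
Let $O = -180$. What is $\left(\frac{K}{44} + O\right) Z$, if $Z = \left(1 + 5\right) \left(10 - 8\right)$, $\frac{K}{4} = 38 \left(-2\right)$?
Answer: $- \frac{24672}{11} \approx -2242.9$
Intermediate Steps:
$K = -304$ ($K = 4 \cdot 38 \left(-2\right) = 4 \left(-76\right) = -304$)
$Z = 12$ ($Z = 6 \cdot 2 = 12$)
$\left(\frac{K}{44} + O\right) Z = \left(- \frac{304}{44} - 180\right) 12 = \left(\left(-304\right) \frac{1}{44} - 180\right) 12 = \left(- \frac{76}{11} - 180\right) 12 = \left(- \frac{2056}{11}\right) 12 = - \frac{24672}{11}$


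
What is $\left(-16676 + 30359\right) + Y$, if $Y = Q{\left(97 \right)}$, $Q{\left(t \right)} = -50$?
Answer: $13633$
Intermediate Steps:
$Y = -50$
$\left(-16676 + 30359\right) + Y = \left(-16676 + 30359\right) - 50 = 13683 - 50 = 13633$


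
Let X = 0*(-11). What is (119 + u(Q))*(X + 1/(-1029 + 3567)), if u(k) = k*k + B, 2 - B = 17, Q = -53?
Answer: 971/846 ≈ 1.1478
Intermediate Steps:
B = -15 (B = 2 - 1*17 = 2 - 17 = -15)
u(k) = -15 + k² (u(k) = k*k - 15 = k² - 15 = -15 + k²)
X = 0
(119 + u(Q))*(X + 1/(-1029 + 3567)) = (119 + (-15 + (-53)²))*(0 + 1/(-1029 + 3567)) = (119 + (-15 + 2809))*(0 + 1/2538) = (119 + 2794)*(0 + 1/2538) = 2913*(1/2538) = 971/846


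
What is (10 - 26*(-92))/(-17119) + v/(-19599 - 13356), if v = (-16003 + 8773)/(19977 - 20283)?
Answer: -47737433/338493987 ≈ -0.14103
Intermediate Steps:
v = 1205/51 (v = -7230/(-306) = -7230*(-1/306) = 1205/51 ≈ 23.627)
(10 - 26*(-92))/(-17119) + v/(-19599 - 13356) = (10 - 26*(-92))/(-17119) + 1205/(51*(-19599 - 13356)) = (10 + 2392)*(-1/17119) + (1205/51)/(-32955) = 2402*(-1/17119) + (1205/51)*(-1/32955) = -2402/17119 - 241/336141 = -47737433/338493987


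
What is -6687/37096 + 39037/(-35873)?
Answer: -1687999303/1330744808 ≈ -1.2685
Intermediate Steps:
-6687/37096 + 39037/(-35873) = -6687*1/37096 + 39037*(-1/35873) = -6687/37096 - 39037/35873 = -1687999303/1330744808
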